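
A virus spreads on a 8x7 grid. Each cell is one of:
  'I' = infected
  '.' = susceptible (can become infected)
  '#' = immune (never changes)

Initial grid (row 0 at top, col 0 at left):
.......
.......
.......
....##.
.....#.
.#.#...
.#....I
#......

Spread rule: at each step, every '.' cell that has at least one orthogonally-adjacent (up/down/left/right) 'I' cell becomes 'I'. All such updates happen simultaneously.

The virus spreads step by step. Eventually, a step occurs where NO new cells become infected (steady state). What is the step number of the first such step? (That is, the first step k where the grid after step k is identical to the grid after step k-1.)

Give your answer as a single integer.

Answer: 13

Derivation:
Step 0 (initial): 1 infected
Step 1: +3 new -> 4 infected
Step 2: +4 new -> 8 infected
Step 3: +4 new -> 12 infected
Step 4: +4 new -> 16 infected
Step 5: +5 new -> 21 infected
Step 6: +6 new -> 27 infected
Step 7: +5 new -> 32 infected
Step 8: +5 new -> 37 infected
Step 9: +5 new -> 42 infected
Step 10: +4 new -> 46 infected
Step 11: +2 new -> 48 infected
Step 12: +1 new -> 49 infected
Step 13: +0 new -> 49 infected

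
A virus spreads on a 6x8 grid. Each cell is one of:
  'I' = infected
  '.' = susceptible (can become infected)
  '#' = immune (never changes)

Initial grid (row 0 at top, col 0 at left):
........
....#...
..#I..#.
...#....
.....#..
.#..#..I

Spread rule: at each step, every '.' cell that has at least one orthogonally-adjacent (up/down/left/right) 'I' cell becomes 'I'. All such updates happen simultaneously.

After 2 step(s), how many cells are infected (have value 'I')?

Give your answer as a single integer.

Step 0 (initial): 2 infected
Step 1: +4 new -> 6 infected
Step 2: +7 new -> 13 infected

Answer: 13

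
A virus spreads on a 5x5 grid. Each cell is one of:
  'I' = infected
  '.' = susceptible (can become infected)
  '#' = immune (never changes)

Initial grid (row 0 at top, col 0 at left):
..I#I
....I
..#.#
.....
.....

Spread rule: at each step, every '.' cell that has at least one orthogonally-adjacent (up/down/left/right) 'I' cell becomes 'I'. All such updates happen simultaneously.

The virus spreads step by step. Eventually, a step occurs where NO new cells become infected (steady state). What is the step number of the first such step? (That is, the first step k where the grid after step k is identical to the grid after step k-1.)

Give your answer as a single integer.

Step 0 (initial): 3 infected
Step 1: +3 new -> 6 infected
Step 2: +3 new -> 9 infected
Step 3: +3 new -> 12 infected
Step 4: +5 new -> 17 infected
Step 5: +4 new -> 21 infected
Step 6: +1 new -> 22 infected
Step 7: +0 new -> 22 infected

Answer: 7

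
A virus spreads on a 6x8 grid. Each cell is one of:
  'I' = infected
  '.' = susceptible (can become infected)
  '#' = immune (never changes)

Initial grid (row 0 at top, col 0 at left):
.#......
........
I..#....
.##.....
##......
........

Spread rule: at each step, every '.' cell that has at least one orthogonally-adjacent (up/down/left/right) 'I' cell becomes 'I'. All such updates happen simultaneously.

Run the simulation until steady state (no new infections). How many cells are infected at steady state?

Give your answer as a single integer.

Step 0 (initial): 1 infected
Step 1: +3 new -> 4 infected
Step 2: +3 new -> 7 infected
Step 3: +1 new -> 8 infected
Step 4: +2 new -> 10 infected
Step 5: +2 new -> 12 infected
Step 6: +3 new -> 15 infected
Step 7: +4 new -> 19 infected
Step 8: +6 new -> 25 infected
Step 9: +6 new -> 31 infected
Step 10: +5 new -> 36 infected
Step 11: +3 new -> 39 infected
Step 12: +2 new -> 41 infected
Step 13: +1 new -> 42 infected
Step 14: +0 new -> 42 infected

Answer: 42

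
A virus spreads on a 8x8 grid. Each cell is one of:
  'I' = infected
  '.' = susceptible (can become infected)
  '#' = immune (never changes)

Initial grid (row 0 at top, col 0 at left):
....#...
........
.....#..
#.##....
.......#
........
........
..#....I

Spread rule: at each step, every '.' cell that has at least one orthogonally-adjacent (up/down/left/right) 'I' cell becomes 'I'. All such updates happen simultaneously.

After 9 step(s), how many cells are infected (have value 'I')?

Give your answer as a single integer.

Answer: 44

Derivation:
Step 0 (initial): 1 infected
Step 1: +2 new -> 3 infected
Step 2: +3 new -> 6 infected
Step 3: +3 new -> 9 infected
Step 4: +4 new -> 13 infected
Step 5: +4 new -> 17 infected
Step 6: +6 new -> 23 infected
Step 7: +6 new -> 29 infected
Step 8: +8 new -> 37 infected
Step 9: +7 new -> 44 infected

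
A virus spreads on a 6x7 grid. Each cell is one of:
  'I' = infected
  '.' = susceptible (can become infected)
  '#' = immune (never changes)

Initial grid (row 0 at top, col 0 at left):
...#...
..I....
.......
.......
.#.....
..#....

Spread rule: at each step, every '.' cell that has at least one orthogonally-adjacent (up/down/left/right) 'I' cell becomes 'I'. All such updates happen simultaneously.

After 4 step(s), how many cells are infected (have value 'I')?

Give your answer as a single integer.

Answer: 25

Derivation:
Step 0 (initial): 1 infected
Step 1: +4 new -> 5 infected
Step 2: +6 new -> 11 infected
Step 3: +8 new -> 19 infected
Step 4: +6 new -> 25 infected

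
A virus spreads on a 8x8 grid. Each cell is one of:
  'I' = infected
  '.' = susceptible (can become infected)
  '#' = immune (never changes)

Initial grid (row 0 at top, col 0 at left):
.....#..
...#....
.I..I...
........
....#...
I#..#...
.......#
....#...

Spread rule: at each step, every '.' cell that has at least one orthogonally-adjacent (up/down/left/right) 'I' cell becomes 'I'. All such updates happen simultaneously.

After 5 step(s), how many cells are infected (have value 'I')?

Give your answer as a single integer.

Answer: 52

Derivation:
Step 0 (initial): 3 infected
Step 1: +10 new -> 13 infected
Step 2: +13 new -> 26 infected
Step 3: +11 new -> 37 infected
Step 4: +9 new -> 46 infected
Step 5: +6 new -> 52 infected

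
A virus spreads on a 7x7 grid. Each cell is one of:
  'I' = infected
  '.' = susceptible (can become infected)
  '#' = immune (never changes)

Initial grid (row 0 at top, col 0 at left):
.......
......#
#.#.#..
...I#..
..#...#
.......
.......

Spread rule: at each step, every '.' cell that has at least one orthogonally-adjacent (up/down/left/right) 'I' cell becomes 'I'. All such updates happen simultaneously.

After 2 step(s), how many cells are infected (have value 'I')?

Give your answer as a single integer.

Step 0 (initial): 1 infected
Step 1: +3 new -> 4 infected
Step 2: +4 new -> 8 infected

Answer: 8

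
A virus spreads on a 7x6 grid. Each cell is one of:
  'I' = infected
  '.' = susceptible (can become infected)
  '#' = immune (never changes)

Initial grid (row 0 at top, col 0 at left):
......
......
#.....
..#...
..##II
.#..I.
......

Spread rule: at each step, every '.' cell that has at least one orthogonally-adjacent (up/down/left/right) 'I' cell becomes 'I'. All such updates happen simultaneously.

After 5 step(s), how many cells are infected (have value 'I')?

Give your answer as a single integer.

Answer: 27

Derivation:
Step 0 (initial): 3 infected
Step 1: +5 new -> 8 infected
Step 2: +6 new -> 14 infected
Step 3: +4 new -> 18 infected
Step 4: +5 new -> 23 infected
Step 5: +4 new -> 27 infected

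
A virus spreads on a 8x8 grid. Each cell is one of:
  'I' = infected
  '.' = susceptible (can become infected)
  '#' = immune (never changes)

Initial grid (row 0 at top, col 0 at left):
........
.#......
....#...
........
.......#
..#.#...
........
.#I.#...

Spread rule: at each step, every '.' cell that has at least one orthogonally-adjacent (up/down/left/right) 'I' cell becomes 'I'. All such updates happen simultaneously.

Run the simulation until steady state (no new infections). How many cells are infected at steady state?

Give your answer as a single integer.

Answer: 57

Derivation:
Step 0 (initial): 1 infected
Step 1: +2 new -> 3 infected
Step 2: +2 new -> 5 infected
Step 3: +4 new -> 9 infected
Step 4: +5 new -> 14 infected
Step 5: +8 new -> 22 infected
Step 6: +9 new -> 31 infected
Step 7: +7 new -> 38 infected
Step 8: +6 new -> 44 infected
Step 9: +6 new -> 50 infected
Step 10: +4 new -> 54 infected
Step 11: +2 new -> 56 infected
Step 12: +1 new -> 57 infected
Step 13: +0 new -> 57 infected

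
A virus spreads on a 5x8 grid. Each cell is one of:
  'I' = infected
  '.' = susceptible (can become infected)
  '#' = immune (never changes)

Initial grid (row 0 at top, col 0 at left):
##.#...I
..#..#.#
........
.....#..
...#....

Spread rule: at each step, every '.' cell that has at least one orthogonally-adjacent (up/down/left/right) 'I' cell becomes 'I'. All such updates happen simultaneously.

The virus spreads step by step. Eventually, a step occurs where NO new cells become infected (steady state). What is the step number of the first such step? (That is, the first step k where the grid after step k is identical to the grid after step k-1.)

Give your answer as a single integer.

Answer: 12

Derivation:
Step 0 (initial): 1 infected
Step 1: +1 new -> 2 infected
Step 2: +2 new -> 4 infected
Step 3: +2 new -> 6 infected
Step 4: +4 new -> 10 infected
Step 5: +4 new -> 14 infected
Step 6: +4 new -> 18 infected
Step 7: +3 new -> 21 infected
Step 8: +2 new -> 23 infected
Step 9: +4 new -> 27 infected
Step 10: +3 new -> 30 infected
Step 11: +1 new -> 31 infected
Step 12: +0 new -> 31 infected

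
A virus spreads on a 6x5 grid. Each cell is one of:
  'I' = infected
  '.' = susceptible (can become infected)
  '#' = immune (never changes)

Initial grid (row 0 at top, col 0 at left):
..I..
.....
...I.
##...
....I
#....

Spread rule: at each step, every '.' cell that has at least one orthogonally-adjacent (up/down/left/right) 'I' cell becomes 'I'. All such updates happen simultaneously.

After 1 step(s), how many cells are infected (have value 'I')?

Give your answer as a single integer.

Answer: 13

Derivation:
Step 0 (initial): 3 infected
Step 1: +10 new -> 13 infected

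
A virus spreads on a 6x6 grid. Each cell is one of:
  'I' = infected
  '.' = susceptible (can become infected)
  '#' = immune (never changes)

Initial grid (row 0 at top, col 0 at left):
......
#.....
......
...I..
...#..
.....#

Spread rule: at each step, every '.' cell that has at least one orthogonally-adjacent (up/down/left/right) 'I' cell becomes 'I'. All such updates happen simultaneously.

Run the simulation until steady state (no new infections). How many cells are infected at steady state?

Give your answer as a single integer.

Answer: 33

Derivation:
Step 0 (initial): 1 infected
Step 1: +3 new -> 4 infected
Step 2: +7 new -> 11 infected
Step 3: +10 new -> 21 infected
Step 4: +8 new -> 29 infected
Step 5: +3 new -> 32 infected
Step 6: +1 new -> 33 infected
Step 7: +0 new -> 33 infected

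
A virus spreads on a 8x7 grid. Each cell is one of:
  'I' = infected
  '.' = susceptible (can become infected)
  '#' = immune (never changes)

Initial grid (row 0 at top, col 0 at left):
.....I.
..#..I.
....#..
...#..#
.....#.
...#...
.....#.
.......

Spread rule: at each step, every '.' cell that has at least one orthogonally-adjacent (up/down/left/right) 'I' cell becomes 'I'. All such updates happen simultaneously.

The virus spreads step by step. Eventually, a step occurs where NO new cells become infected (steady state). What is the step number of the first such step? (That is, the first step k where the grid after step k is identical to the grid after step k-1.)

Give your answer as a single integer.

Answer: 12

Derivation:
Step 0 (initial): 2 infected
Step 1: +5 new -> 7 infected
Step 2: +4 new -> 11 infected
Step 3: +3 new -> 14 infected
Step 4: +3 new -> 17 infected
Step 5: +6 new -> 23 infected
Step 6: +6 new -> 29 infected
Step 7: +6 new -> 35 infected
Step 8: +7 new -> 42 infected
Step 9: +4 new -> 46 infected
Step 10: +2 new -> 48 infected
Step 11: +1 new -> 49 infected
Step 12: +0 new -> 49 infected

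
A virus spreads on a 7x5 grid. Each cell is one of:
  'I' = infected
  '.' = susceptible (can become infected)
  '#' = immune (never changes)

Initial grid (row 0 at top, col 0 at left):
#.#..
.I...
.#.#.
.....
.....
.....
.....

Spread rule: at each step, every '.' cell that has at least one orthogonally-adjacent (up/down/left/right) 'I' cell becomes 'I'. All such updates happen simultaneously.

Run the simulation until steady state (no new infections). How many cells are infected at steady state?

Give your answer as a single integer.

Answer: 31

Derivation:
Step 0 (initial): 1 infected
Step 1: +3 new -> 4 infected
Step 2: +3 new -> 7 infected
Step 3: +4 new -> 11 infected
Step 4: +6 new -> 17 infected
Step 5: +5 new -> 22 infected
Step 6: +5 new -> 27 infected
Step 7: +3 new -> 30 infected
Step 8: +1 new -> 31 infected
Step 9: +0 new -> 31 infected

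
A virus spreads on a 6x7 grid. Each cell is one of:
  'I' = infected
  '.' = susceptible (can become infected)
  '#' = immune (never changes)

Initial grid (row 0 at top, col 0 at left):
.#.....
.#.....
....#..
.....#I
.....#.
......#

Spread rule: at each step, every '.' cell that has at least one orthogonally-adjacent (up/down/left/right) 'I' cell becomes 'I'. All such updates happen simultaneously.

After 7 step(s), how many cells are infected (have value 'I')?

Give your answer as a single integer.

Answer: 17

Derivation:
Step 0 (initial): 1 infected
Step 1: +2 new -> 3 infected
Step 2: +2 new -> 5 infected
Step 3: +2 new -> 7 infected
Step 4: +2 new -> 9 infected
Step 5: +2 new -> 11 infected
Step 6: +3 new -> 14 infected
Step 7: +3 new -> 17 infected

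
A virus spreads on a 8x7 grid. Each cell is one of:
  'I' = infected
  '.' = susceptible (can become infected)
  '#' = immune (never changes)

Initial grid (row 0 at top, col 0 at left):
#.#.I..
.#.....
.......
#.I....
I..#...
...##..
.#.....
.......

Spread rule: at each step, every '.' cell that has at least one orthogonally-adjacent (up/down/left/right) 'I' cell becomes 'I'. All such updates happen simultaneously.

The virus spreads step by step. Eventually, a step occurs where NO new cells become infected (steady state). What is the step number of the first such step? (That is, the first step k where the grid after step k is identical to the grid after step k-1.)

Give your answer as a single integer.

Answer: 9

Derivation:
Step 0 (initial): 3 infected
Step 1: +9 new -> 12 infected
Step 2: +11 new -> 23 infected
Step 3: +7 new -> 30 infected
Step 4: +7 new -> 37 infected
Step 5: +4 new -> 41 infected
Step 6: +3 new -> 44 infected
Step 7: +2 new -> 46 infected
Step 8: +1 new -> 47 infected
Step 9: +0 new -> 47 infected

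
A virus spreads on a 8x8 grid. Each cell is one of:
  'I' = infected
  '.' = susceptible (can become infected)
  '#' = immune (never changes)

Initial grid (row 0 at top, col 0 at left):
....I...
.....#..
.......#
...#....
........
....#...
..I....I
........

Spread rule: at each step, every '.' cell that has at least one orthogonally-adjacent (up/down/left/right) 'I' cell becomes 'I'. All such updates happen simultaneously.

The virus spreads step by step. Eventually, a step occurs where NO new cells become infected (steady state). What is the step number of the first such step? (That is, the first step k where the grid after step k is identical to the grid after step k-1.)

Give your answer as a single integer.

Step 0 (initial): 3 infected
Step 1: +10 new -> 13 infected
Step 2: +15 new -> 28 infected
Step 3: +17 new -> 45 infected
Step 4: +11 new -> 56 infected
Step 5: +3 new -> 59 infected
Step 6: +1 new -> 60 infected
Step 7: +0 new -> 60 infected

Answer: 7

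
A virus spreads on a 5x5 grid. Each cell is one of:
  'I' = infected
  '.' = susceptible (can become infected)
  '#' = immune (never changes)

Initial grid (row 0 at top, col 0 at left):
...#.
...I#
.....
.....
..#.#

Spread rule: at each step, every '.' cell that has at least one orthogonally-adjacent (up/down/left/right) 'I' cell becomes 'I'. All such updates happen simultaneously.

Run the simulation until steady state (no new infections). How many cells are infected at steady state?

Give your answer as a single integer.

Answer: 20

Derivation:
Step 0 (initial): 1 infected
Step 1: +2 new -> 3 infected
Step 2: +5 new -> 8 infected
Step 3: +6 new -> 14 infected
Step 4: +3 new -> 17 infected
Step 5: +2 new -> 19 infected
Step 6: +1 new -> 20 infected
Step 7: +0 new -> 20 infected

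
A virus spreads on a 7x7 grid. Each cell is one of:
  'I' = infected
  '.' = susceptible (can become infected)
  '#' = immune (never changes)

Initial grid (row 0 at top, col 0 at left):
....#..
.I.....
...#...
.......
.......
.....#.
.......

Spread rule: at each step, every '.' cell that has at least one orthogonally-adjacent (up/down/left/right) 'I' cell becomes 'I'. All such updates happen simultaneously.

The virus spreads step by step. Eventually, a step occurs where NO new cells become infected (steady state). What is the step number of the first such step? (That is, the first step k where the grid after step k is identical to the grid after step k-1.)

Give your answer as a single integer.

Answer: 11

Derivation:
Step 0 (initial): 1 infected
Step 1: +4 new -> 5 infected
Step 2: +6 new -> 11 infected
Step 3: +5 new -> 16 infected
Step 4: +6 new -> 22 infected
Step 5: +8 new -> 30 infected
Step 6: +7 new -> 37 infected
Step 7: +4 new -> 41 infected
Step 8: +2 new -> 43 infected
Step 9: +2 new -> 45 infected
Step 10: +1 new -> 46 infected
Step 11: +0 new -> 46 infected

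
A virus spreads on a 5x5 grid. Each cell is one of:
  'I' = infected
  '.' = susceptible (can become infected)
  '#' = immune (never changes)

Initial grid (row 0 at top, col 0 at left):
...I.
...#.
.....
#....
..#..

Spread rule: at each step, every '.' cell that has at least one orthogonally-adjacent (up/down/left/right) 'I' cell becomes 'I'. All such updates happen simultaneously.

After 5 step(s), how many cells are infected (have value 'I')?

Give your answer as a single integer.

Answer: 19

Derivation:
Step 0 (initial): 1 infected
Step 1: +2 new -> 3 infected
Step 2: +3 new -> 6 infected
Step 3: +4 new -> 10 infected
Step 4: +5 new -> 15 infected
Step 5: +4 new -> 19 infected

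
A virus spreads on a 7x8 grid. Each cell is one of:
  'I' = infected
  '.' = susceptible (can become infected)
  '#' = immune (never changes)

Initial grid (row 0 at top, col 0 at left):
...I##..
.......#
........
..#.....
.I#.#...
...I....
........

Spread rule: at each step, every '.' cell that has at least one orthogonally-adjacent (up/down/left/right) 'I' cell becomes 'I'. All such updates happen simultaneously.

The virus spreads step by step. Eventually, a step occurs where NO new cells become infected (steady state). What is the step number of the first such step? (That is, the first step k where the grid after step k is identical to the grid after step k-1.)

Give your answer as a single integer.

Answer: 7

Derivation:
Step 0 (initial): 3 infected
Step 1: +9 new -> 12 infected
Step 2: +12 new -> 24 infected
Step 3: +11 new -> 35 infected
Step 4: +7 new -> 42 infected
Step 5: +5 new -> 47 infected
Step 6: +3 new -> 50 infected
Step 7: +0 new -> 50 infected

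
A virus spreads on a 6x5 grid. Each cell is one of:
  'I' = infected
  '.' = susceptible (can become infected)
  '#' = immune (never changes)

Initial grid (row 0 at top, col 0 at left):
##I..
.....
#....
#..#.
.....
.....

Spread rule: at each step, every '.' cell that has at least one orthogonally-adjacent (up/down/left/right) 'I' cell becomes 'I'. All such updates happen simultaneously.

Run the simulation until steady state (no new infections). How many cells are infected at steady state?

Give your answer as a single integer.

Answer: 25

Derivation:
Step 0 (initial): 1 infected
Step 1: +2 new -> 3 infected
Step 2: +4 new -> 7 infected
Step 3: +5 new -> 12 infected
Step 4: +3 new -> 15 infected
Step 5: +4 new -> 19 infected
Step 6: +4 new -> 23 infected
Step 7: +2 new -> 25 infected
Step 8: +0 new -> 25 infected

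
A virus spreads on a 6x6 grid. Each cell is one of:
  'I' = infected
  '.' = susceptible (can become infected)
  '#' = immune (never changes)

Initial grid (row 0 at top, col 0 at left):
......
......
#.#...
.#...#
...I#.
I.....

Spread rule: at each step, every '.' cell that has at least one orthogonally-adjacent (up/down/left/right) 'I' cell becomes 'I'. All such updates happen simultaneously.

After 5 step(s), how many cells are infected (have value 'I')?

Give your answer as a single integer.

Answer: 26

Derivation:
Step 0 (initial): 2 infected
Step 1: +5 new -> 7 infected
Step 2: +7 new -> 14 infected
Step 3: +3 new -> 17 infected
Step 4: +5 new -> 22 infected
Step 5: +4 new -> 26 infected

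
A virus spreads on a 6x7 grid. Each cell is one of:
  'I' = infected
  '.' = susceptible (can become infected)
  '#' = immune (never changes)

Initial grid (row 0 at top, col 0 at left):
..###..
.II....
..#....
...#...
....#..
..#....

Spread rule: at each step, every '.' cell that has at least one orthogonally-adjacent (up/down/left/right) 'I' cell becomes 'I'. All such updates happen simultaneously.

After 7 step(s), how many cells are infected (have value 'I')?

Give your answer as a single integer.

Step 0 (initial): 2 infected
Step 1: +4 new -> 6 infected
Step 2: +5 new -> 11 infected
Step 3: +5 new -> 16 infected
Step 4: +7 new -> 23 infected
Step 5: +5 new -> 28 infected
Step 6: +3 new -> 31 infected
Step 7: +3 new -> 34 infected

Answer: 34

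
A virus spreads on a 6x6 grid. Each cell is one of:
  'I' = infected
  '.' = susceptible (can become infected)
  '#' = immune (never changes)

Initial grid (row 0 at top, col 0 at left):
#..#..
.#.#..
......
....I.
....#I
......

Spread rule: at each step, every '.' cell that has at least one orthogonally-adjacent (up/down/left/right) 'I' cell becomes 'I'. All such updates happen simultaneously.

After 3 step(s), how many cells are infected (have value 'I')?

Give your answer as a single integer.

Step 0 (initial): 2 infected
Step 1: +4 new -> 6 infected
Step 2: +6 new -> 12 infected
Step 3: +6 new -> 18 infected

Answer: 18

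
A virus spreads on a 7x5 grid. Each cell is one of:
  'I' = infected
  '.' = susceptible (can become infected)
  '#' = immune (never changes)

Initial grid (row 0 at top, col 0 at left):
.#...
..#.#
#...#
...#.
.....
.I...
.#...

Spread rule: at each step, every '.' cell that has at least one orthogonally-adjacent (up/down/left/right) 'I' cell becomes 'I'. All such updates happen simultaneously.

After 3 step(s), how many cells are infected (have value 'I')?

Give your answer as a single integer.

Answer: 16

Derivation:
Step 0 (initial): 1 infected
Step 1: +3 new -> 4 infected
Step 2: +6 new -> 10 infected
Step 3: +6 new -> 16 infected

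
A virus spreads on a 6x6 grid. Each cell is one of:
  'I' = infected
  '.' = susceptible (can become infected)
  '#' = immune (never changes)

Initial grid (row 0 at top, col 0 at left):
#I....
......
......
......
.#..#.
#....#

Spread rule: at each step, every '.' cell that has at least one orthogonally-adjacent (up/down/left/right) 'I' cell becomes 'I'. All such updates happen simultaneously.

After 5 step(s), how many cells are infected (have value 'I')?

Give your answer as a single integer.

Answer: 22

Derivation:
Step 0 (initial): 1 infected
Step 1: +2 new -> 3 infected
Step 2: +4 new -> 7 infected
Step 3: +5 new -> 12 infected
Step 4: +5 new -> 17 infected
Step 5: +5 new -> 22 infected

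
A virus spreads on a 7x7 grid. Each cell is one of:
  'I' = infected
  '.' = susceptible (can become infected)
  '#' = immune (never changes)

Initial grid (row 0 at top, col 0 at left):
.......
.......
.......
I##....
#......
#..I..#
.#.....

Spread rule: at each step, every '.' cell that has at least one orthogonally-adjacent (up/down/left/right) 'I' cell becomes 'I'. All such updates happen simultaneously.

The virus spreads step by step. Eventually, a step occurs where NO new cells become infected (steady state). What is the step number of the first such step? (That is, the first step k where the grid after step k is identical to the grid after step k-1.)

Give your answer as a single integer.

Step 0 (initial): 2 infected
Step 1: +5 new -> 7 infected
Step 2: +9 new -> 16 infected
Step 3: +8 new -> 24 infected
Step 4: +7 new -> 31 infected
Step 5: +5 new -> 36 infected
Step 6: +3 new -> 39 infected
Step 7: +2 new -> 41 infected
Step 8: +1 new -> 42 infected
Step 9: +0 new -> 42 infected

Answer: 9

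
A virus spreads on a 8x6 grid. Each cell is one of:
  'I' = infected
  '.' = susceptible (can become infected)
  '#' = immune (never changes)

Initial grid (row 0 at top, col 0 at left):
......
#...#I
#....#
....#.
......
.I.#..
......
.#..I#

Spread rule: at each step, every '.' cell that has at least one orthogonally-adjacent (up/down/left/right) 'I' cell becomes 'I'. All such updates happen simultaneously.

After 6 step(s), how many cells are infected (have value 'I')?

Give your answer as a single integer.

Step 0 (initial): 3 infected
Step 1: +7 new -> 10 infected
Step 2: +10 new -> 20 infected
Step 3: +8 new -> 28 infected
Step 4: +6 new -> 34 infected
Step 5: +4 new -> 38 infected
Step 6: +2 new -> 40 infected

Answer: 40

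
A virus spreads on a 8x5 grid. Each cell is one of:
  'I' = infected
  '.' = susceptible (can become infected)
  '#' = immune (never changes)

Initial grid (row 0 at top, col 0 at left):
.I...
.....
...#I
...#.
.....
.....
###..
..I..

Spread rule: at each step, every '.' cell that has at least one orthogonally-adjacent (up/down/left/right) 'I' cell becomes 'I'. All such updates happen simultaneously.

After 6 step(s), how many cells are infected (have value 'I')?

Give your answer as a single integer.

Step 0 (initial): 3 infected
Step 1: +7 new -> 10 infected
Step 2: +10 new -> 20 infected
Step 3: +7 new -> 27 infected
Step 4: +5 new -> 32 infected
Step 5: +2 new -> 34 infected
Step 6: +1 new -> 35 infected

Answer: 35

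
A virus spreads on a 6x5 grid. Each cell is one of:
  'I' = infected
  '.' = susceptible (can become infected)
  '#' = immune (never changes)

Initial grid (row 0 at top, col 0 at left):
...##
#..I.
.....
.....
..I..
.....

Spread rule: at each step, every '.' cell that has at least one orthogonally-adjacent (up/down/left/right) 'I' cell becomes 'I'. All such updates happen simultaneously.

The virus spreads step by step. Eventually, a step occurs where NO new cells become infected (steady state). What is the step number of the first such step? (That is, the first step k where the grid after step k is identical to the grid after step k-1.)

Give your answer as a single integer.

Step 0 (initial): 2 infected
Step 1: +7 new -> 9 infected
Step 2: +10 new -> 19 infected
Step 3: +6 new -> 25 infected
Step 4: +2 new -> 27 infected
Step 5: +0 new -> 27 infected

Answer: 5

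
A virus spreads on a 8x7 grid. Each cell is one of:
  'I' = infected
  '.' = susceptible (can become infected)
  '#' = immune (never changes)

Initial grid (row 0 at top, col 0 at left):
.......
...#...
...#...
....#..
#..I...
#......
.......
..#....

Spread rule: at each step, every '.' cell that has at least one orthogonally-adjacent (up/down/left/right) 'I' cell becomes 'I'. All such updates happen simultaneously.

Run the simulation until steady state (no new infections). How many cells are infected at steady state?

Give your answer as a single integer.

Step 0 (initial): 1 infected
Step 1: +4 new -> 5 infected
Step 2: +6 new -> 11 infected
Step 3: +9 new -> 20 infected
Step 4: +9 new -> 29 infected
Step 5: +10 new -> 39 infected
Step 6: +8 new -> 47 infected
Step 7: +3 new -> 50 infected
Step 8: +0 new -> 50 infected

Answer: 50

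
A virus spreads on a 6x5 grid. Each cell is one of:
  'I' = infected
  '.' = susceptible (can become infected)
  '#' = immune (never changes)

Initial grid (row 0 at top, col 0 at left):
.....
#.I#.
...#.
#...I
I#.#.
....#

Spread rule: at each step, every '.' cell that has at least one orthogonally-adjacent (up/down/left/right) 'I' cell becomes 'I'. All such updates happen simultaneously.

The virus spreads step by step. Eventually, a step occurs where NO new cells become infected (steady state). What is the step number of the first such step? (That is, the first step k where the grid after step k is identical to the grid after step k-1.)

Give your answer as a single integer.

Answer: 5

Derivation:
Step 0 (initial): 3 infected
Step 1: +7 new -> 10 infected
Step 2: +6 new -> 16 infected
Step 3: +6 new -> 22 infected
Step 4: +1 new -> 23 infected
Step 5: +0 new -> 23 infected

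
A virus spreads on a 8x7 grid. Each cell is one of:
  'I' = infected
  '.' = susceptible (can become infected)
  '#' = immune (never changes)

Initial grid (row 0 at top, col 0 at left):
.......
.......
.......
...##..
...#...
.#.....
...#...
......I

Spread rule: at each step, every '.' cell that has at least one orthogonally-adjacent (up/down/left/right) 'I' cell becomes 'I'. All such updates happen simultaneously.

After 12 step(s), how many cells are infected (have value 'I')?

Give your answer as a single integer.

Step 0 (initial): 1 infected
Step 1: +2 new -> 3 infected
Step 2: +3 new -> 6 infected
Step 3: +4 new -> 10 infected
Step 4: +4 new -> 14 infected
Step 5: +6 new -> 20 infected
Step 6: +5 new -> 25 infected
Step 7: +5 new -> 30 infected
Step 8: +6 new -> 36 infected
Step 9: +5 new -> 41 infected
Step 10: +4 new -> 45 infected
Step 11: +3 new -> 48 infected
Step 12: +2 new -> 50 infected

Answer: 50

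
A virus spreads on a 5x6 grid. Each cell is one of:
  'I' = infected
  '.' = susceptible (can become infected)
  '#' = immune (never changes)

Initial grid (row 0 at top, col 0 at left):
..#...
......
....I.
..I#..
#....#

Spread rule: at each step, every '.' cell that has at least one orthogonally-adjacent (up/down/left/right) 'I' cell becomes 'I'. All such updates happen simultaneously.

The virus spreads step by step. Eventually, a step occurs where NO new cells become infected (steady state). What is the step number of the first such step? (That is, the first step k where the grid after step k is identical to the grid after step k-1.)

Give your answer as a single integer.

Step 0 (initial): 2 infected
Step 1: +7 new -> 9 infected
Step 2: +10 new -> 19 infected
Step 3: +4 new -> 23 infected
Step 4: +2 new -> 25 infected
Step 5: +1 new -> 26 infected
Step 6: +0 new -> 26 infected

Answer: 6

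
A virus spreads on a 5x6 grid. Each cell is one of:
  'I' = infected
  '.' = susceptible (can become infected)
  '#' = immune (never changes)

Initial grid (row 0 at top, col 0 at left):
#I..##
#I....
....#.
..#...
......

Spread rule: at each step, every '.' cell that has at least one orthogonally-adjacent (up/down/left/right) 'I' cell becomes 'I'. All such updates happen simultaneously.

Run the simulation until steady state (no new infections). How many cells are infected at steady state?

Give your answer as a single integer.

Answer: 24

Derivation:
Step 0 (initial): 2 infected
Step 1: +3 new -> 5 infected
Step 2: +5 new -> 10 infected
Step 3: +4 new -> 14 infected
Step 4: +4 new -> 18 infected
Step 5: +3 new -> 21 infected
Step 6: +2 new -> 23 infected
Step 7: +1 new -> 24 infected
Step 8: +0 new -> 24 infected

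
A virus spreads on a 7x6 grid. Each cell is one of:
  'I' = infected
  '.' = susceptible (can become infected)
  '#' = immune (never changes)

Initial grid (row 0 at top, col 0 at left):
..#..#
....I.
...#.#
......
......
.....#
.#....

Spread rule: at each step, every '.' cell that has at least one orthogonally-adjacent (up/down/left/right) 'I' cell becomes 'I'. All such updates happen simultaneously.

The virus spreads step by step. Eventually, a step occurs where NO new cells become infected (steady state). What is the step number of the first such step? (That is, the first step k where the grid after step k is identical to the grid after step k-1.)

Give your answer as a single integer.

Step 0 (initial): 1 infected
Step 1: +4 new -> 5 infected
Step 2: +3 new -> 8 infected
Step 3: +5 new -> 13 infected
Step 4: +7 new -> 20 infected
Step 5: +6 new -> 26 infected
Step 6: +5 new -> 31 infected
Step 7: +3 new -> 34 infected
Step 8: +1 new -> 35 infected
Step 9: +1 new -> 36 infected
Step 10: +0 new -> 36 infected

Answer: 10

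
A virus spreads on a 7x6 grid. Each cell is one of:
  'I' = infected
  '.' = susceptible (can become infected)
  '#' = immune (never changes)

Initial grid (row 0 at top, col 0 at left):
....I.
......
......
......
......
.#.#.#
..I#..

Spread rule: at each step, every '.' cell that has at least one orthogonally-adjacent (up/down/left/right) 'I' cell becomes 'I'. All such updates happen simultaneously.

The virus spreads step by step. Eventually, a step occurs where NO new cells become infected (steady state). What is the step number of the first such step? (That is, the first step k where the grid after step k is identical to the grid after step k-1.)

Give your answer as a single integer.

Answer: 8

Derivation:
Step 0 (initial): 2 infected
Step 1: +5 new -> 7 infected
Step 2: +6 new -> 13 infected
Step 3: +9 new -> 22 infected
Step 4: +8 new -> 30 infected
Step 5: +5 new -> 35 infected
Step 6: +2 new -> 37 infected
Step 7: +1 new -> 38 infected
Step 8: +0 new -> 38 infected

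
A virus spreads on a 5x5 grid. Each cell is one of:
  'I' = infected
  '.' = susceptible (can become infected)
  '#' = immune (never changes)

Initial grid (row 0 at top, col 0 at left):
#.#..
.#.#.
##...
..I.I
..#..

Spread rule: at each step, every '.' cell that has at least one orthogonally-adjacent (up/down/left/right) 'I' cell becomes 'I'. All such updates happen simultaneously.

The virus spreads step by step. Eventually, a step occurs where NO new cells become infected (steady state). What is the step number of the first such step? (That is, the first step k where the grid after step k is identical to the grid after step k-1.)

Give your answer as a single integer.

Answer: 5

Derivation:
Step 0 (initial): 2 infected
Step 1: +5 new -> 7 infected
Step 2: +6 new -> 13 infected
Step 3: +2 new -> 15 infected
Step 4: +1 new -> 16 infected
Step 5: +0 new -> 16 infected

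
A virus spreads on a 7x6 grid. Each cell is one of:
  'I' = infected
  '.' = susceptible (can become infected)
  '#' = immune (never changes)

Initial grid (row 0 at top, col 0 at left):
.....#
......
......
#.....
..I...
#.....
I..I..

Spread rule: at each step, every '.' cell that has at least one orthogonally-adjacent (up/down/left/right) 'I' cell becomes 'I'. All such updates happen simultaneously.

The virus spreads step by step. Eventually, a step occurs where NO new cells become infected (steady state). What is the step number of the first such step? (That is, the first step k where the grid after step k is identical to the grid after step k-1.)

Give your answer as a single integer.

Answer: 7

Derivation:
Step 0 (initial): 3 infected
Step 1: +8 new -> 11 infected
Step 2: +8 new -> 19 infected
Step 3: +6 new -> 25 infected
Step 4: +6 new -> 31 infected
Step 5: +5 new -> 36 infected
Step 6: +3 new -> 39 infected
Step 7: +0 new -> 39 infected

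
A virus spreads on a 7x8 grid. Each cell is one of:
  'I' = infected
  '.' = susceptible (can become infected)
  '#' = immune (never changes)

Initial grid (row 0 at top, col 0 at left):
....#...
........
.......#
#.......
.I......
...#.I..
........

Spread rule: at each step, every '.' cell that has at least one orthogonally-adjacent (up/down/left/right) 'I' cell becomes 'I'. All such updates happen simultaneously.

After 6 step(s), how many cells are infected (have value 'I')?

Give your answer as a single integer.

Answer: 51

Derivation:
Step 0 (initial): 2 infected
Step 1: +8 new -> 10 infected
Step 2: +12 new -> 22 infected
Step 3: +12 new -> 34 infected
Step 4: +8 new -> 42 infected
Step 5: +6 new -> 48 infected
Step 6: +3 new -> 51 infected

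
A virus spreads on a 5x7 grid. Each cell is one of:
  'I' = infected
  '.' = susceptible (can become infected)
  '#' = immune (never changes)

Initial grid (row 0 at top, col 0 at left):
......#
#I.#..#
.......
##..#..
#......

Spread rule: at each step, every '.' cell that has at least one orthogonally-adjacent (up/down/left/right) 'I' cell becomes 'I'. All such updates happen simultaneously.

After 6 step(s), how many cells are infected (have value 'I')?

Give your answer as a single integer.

Answer: 24

Derivation:
Step 0 (initial): 1 infected
Step 1: +3 new -> 4 infected
Step 2: +4 new -> 8 infected
Step 3: +3 new -> 11 infected
Step 4: +4 new -> 15 infected
Step 5: +5 new -> 20 infected
Step 6: +4 new -> 24 infected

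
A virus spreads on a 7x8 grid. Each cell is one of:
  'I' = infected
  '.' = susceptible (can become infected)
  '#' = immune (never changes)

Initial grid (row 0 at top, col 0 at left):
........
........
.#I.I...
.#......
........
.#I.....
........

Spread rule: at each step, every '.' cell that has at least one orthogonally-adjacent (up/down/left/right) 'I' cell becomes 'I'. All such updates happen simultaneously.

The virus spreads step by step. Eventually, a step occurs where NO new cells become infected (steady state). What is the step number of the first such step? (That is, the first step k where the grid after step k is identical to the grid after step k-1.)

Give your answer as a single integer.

Answer: 7

Derivation:
Step 0 (initial): 3 infected
Step 1: +9 new -> 12 infected
Step 2: +14 new -> 26 infected
Step 3: +12 new -> 38 infected
Step 4: +10 new -> 48 infected
Step 5: +4 new -> 52 infected
Step 6: +1 new -> 53 infected
Step 7: +0 new -> 53 infected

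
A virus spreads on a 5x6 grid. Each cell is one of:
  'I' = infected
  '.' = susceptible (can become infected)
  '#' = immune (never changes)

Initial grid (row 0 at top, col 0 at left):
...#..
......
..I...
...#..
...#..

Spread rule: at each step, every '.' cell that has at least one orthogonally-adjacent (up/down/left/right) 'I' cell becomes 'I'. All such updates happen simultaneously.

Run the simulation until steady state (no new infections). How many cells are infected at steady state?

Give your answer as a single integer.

Step 0 (initial): 1 infected
Step 1: +4 new -> 5 infected
Step 2: +7 new -> 12 infected
Step 3: +7 new -> 19 infected
Step 4: +6 new -> 25 infected
Step 5: +2 new -> 27 infected
Step 6: +0 new -> 27 infected

Answer: 27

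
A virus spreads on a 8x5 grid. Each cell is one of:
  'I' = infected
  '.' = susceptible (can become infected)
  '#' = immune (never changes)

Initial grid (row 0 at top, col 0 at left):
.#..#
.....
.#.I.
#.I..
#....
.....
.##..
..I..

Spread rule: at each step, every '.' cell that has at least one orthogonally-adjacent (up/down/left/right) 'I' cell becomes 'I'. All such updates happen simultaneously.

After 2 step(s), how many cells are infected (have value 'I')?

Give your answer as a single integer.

Step 0 (initial): 3 infected
Step 1: +8 new -> 11 infected
Step 2: +10 new -> 21 infected

Answer: 21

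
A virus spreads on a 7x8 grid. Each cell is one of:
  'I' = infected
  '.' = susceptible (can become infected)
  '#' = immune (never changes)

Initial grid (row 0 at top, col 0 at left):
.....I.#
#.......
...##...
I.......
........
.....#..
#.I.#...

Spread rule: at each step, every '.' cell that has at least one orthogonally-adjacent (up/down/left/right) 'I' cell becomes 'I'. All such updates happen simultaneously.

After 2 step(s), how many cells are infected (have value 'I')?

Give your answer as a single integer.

Step 0 (initial): 3 infected
Step 1: +9 new -> 12 infected
Step 2: +11 new -> 23 infected

Answer: 23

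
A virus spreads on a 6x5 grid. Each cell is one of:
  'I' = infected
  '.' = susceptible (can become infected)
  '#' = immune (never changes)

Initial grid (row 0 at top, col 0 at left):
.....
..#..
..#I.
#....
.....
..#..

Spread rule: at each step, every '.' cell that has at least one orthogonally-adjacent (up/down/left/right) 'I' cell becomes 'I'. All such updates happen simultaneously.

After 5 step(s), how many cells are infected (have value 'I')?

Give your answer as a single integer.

Step 0 (initial): 1 infected
Step 1: +3 new -> 4 infected
Step 2: +5 new -> 9 infected
Step 3: +6 new -> 15 infected
Step 4: +4 new -> 19 infected
Step 5: +5 new -> 24 infected

Answer: 24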